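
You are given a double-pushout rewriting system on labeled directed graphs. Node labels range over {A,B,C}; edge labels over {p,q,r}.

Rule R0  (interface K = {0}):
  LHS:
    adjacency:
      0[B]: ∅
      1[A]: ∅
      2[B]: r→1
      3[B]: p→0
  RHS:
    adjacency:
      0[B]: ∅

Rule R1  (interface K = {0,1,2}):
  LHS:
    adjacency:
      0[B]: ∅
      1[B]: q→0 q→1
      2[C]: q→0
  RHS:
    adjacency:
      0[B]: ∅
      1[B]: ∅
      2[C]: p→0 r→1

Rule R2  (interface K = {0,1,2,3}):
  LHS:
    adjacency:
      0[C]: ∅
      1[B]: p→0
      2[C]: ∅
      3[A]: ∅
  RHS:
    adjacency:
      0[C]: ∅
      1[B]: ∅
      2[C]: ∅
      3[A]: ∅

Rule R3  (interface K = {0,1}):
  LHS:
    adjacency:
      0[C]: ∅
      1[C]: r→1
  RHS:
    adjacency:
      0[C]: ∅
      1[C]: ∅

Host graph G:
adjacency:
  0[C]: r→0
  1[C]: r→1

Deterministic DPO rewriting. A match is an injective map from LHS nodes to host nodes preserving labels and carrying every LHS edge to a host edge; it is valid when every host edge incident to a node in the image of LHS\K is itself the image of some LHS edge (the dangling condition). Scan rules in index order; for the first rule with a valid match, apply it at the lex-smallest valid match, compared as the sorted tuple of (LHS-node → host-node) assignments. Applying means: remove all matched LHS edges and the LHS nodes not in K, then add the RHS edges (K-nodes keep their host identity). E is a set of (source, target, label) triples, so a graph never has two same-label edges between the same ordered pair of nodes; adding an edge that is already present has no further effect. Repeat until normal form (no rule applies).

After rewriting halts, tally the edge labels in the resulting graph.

[0] host  ⇒  2 nodes, 2 edges  {0-r->0 1-r->1}
[1] R3 @ {0↦0, 1↦1}  ⇒  2 nodes, 1 edges  {0-r->0}
[2] R3 @ {0↦1, 1↦0}  ⇒  2 nodes, 0 edges  {∅}
final graph: no rule applies after step 2
NF edges: []

Answer: (no edges)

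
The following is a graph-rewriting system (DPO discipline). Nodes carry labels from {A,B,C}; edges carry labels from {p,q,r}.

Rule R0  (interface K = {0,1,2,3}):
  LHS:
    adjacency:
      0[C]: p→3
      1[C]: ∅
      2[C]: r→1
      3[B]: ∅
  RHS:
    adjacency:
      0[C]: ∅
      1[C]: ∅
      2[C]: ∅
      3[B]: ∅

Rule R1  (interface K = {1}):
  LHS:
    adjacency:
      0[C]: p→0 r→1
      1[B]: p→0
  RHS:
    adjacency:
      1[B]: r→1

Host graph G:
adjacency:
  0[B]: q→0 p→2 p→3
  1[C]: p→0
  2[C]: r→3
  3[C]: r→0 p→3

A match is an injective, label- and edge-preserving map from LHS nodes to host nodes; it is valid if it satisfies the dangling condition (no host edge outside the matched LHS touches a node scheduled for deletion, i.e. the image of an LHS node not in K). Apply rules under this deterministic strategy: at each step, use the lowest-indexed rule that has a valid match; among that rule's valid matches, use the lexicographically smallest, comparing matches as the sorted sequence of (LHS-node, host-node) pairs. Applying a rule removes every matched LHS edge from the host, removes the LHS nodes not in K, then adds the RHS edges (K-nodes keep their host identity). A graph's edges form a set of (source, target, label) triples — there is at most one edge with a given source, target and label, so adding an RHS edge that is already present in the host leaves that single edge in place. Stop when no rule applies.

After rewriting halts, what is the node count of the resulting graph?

Answer: 3

Derivation:
start.  V:4 E:7  edges: 0-q->0 0-p->2 0-p->3 1-p->0 2-r->3 3-r->0 3-p->3
1. fire R0 via {0↦1, 1↦3, 2↦2, 3↦0}  →  V:4 E:5  edges: 0-q->0 0-p->2 0-p->3 3-r->0 3-p->3
2. fire R1 via {0↦3, 1↦0}  →  V:3 E:3  edges: 0-q->0 0-r->0 0-p->2
final graph: no rule applies after step 2
NF nodes: {0:B, 1:C, 2:C}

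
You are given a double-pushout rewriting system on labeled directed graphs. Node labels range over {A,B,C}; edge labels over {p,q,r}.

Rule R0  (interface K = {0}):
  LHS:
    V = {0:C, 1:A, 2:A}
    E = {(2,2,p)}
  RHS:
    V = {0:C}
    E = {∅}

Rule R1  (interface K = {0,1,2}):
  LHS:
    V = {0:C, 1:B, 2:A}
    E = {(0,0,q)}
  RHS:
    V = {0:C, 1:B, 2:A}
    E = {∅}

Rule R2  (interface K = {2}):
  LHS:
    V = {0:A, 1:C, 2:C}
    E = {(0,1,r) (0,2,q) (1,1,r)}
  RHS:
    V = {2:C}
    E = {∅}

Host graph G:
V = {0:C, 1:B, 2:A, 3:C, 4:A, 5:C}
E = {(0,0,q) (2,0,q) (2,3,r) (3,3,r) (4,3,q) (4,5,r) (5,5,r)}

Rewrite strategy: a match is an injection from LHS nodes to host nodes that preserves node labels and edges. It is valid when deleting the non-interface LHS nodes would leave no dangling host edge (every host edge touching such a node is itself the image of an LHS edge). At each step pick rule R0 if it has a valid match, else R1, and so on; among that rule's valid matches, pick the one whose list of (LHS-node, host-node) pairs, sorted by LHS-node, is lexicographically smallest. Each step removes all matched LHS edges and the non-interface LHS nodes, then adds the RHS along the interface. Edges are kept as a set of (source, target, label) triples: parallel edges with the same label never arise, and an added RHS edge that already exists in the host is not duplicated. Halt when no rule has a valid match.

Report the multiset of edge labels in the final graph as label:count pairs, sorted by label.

start.  V:6 E:7  edges: 0-q->0 2-q->0 2-r->3 3-r->3 4-q->3 4-r->5 5-r->5
1. fire R1 via {0↦0, 1↦1, 2↦2}  →  V:6 E:6  edges: 2-q->0 2-r->3 3-r->3 4-q->3 4-r->5 5-r->5
2. fire R2 via {0↦4, 1↦5, 2↦3}  →  V:4 E:3  edges: 2-q->0 2-r->3 3-r->3
3. fire R2 via {0↦2, 1↦3, 2↦0}  →  V:2 E:0  edges: ∅
final graph: no rule applies after step 3
NF edges: []

Answer: (no edges)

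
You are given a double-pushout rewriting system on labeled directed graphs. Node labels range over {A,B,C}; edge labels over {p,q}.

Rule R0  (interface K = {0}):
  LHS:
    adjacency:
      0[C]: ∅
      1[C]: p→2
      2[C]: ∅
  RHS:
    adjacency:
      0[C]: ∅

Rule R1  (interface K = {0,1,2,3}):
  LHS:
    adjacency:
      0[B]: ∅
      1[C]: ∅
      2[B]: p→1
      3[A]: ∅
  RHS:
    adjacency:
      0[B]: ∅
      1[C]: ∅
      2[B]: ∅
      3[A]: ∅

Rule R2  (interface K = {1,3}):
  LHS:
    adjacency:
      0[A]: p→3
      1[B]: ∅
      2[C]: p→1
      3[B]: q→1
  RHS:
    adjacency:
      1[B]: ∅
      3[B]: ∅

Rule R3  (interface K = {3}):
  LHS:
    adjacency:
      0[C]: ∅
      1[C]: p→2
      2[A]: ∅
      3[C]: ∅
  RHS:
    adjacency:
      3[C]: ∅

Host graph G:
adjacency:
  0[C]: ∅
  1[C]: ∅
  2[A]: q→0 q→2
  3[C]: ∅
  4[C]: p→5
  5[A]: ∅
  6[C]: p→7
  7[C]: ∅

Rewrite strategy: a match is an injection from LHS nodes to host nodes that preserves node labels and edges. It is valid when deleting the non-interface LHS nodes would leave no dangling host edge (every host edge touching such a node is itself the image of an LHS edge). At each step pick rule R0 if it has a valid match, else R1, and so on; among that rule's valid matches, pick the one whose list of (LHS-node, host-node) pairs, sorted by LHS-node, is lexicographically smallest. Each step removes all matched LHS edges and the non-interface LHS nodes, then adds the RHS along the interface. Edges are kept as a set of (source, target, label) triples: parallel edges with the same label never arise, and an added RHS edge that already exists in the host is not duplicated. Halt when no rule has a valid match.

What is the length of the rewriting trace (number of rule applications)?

Answer: 2

Steps:
start.  V:8 E:4  edges: 2-q->0 2-q->2 4-p->5 6-p->7
1. fire R0 via {0↦0, 1↦6, 2↦7}  →  V:6 E:3  edges: 2-q->0 2-q->2 4-p->5
2. fire R3 via {0↦1, 1↦4, 2↦5, 3↦0}  →  V:3 E:2  edges: 2-q->0 2-q->2
halt: no rule applies after step 2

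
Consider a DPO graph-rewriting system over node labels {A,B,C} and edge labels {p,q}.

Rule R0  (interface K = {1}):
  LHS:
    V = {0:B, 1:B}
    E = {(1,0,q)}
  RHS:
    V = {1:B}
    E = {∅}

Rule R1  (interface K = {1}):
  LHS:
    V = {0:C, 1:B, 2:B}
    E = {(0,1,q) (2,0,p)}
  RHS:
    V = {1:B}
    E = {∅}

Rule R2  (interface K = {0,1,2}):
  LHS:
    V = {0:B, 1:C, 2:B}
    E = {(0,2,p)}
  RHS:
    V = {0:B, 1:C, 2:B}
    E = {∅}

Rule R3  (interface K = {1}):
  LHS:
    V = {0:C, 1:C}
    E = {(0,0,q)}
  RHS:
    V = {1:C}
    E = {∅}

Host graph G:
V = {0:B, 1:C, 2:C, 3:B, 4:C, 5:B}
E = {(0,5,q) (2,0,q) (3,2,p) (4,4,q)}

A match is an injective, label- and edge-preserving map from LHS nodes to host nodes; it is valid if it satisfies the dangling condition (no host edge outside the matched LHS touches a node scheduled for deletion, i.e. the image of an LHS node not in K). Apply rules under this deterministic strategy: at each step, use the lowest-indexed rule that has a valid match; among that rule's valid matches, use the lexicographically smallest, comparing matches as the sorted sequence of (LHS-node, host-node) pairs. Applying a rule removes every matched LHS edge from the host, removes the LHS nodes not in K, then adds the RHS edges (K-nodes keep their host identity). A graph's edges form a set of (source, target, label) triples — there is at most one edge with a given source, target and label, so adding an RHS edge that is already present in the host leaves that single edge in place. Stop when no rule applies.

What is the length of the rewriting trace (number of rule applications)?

start.  V:6 E:4  edges: 0-q->5 2-q->0 3-p->2 4-q->4
1. fire R0 via {0↦5, 1↦0}  →  V:5 E:3  edges: 2-q->0 3-p->2 4-q->4
2. fire R1 via {0↦2, 1↦0, 2↦3}  →  V:3 E:1  edges: 4-q->4
3. fire R3 via {0↦4, 1↦1}  →  V:2 E:0  edges: ∅
halt: no rule applies after step 3

Answer: 3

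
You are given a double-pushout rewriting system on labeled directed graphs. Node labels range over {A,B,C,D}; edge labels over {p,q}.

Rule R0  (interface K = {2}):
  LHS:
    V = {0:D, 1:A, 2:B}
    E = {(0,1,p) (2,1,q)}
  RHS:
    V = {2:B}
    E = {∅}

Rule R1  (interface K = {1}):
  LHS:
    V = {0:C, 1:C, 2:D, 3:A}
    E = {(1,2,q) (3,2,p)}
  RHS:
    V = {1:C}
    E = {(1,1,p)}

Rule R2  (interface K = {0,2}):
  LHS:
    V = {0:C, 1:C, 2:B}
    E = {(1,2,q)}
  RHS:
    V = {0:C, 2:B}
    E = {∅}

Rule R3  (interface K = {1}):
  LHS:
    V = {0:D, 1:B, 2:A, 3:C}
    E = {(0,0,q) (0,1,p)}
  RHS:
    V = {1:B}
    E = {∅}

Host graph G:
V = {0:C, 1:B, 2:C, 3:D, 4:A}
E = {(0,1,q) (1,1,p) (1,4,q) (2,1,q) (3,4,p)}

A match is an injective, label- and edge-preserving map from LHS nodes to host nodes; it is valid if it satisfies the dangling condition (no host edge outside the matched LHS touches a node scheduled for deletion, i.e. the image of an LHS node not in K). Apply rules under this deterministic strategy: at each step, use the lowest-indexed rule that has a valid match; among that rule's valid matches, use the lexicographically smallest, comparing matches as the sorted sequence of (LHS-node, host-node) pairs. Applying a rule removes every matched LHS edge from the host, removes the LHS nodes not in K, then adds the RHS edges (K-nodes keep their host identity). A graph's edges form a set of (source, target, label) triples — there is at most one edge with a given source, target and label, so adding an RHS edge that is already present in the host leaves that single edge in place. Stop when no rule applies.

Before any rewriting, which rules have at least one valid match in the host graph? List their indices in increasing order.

R0: 1 valid match — {0↦3, 1↦4, 2↦1}
R1: no valid match — LHS pattern not found
R2: 2 valid matches — {0↦0, 1↦2, 2↦1}, {0↦2, 1↦0, 2↦1}
R3: no valid match — LHS pattern not found

Answer: [R0,R2]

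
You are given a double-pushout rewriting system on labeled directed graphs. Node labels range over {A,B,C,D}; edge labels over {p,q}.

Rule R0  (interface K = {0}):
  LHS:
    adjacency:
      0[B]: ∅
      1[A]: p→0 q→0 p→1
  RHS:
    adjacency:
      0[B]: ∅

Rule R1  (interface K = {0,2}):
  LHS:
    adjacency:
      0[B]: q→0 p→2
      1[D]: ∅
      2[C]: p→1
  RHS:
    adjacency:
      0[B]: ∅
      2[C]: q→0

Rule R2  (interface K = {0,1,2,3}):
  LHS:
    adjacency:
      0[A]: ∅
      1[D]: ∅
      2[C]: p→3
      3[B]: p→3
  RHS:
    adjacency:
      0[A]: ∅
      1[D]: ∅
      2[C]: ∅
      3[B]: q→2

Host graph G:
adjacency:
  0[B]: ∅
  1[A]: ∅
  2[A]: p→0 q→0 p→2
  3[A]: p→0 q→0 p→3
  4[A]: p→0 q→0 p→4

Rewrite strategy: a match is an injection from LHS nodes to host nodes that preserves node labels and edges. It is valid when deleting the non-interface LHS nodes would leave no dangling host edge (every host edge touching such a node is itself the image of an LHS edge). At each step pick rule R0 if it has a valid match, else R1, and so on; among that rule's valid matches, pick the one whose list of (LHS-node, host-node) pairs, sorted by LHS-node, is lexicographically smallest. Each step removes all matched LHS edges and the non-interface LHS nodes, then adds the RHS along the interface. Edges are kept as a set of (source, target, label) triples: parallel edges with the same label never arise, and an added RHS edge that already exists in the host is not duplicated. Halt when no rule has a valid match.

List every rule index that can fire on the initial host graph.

R0: 3 valid matches — {0↦0, 1↦2}, {0↦0, 1↦3}, {0↦0, 1↦4}
R1: no valid match — LHS pattern not found
R2: no valid match — LHS pattern not found

Answer: [R0]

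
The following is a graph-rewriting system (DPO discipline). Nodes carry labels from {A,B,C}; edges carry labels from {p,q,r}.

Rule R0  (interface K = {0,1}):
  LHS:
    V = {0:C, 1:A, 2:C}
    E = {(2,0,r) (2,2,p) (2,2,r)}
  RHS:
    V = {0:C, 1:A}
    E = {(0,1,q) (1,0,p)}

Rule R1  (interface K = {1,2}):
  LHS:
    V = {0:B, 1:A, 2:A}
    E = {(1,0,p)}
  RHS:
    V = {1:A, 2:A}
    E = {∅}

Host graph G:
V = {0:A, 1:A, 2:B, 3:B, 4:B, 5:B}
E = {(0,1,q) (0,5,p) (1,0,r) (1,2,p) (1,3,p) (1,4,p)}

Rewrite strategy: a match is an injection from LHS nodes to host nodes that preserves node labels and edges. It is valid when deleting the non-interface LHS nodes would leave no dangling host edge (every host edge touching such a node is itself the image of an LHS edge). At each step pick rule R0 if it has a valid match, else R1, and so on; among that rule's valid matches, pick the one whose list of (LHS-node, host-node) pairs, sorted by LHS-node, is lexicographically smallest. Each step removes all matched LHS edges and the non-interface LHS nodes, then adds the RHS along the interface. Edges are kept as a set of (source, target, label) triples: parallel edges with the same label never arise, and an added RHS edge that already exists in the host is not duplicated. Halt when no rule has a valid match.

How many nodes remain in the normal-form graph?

Answer: 2

Rewrite trace:
[0] host  ⇒  6 nodes, 6 edges  {0-q->1 0-p->5 1-r->0 1-p->2 1-p->3 1-p->4}
[1] R1 @ {0↦2, 1↦1, 2↦0}  ⇒  5 nodes, 5 edges  {0-q->1 0-p->5 1-r->0 1-p->3 1-p->4}
[2] R1 @ {0↦3, 1↦1, 2↦0}  ⇒  4 nodes, 4 edges  {0-q->1 0-p->5 1-r->0 1-p->4}
[3] R1 @ {0↦4, 1↦1, 2↦0}  ⇒  3 nodes, 3 edges  {0-q->1 0-p->5 1-r->0}
[4] R1 @ {0↦5, 1↦0, 2↦1}  ⇒  2 nodes, 2 edges  {0-q->1 1-r->0}
final graph: no rule applies after step 4
NF nodes: {0:A, 1:A}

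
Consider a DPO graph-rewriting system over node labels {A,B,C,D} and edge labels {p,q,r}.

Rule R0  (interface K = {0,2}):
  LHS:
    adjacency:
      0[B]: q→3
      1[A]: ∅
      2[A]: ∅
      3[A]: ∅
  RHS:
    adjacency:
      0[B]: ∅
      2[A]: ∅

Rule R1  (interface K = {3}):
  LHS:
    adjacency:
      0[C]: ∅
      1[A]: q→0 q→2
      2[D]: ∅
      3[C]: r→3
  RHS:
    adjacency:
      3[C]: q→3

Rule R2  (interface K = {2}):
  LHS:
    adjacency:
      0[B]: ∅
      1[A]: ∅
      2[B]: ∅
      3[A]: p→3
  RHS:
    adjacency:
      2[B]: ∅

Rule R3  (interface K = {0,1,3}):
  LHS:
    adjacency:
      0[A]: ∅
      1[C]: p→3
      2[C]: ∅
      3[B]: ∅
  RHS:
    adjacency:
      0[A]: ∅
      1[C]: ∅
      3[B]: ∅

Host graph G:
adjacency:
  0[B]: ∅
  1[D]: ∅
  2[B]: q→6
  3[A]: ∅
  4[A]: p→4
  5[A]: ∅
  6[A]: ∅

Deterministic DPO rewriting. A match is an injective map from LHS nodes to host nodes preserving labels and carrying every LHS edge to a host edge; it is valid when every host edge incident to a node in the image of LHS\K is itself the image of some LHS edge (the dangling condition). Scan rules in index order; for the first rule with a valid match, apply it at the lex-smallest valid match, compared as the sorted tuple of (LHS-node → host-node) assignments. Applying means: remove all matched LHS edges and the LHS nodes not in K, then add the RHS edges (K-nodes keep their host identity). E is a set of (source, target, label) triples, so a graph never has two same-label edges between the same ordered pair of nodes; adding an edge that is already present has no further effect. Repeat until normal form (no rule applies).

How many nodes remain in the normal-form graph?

Answer: 2

Steps:
start.  V:7 E:2  edges: 2-q->6 4-p->4
1. fire R0 via {0↦2, 1↦3, 2↦4, 3↦6}  →  V:5 E:1  edges: 4-p->4
2. fire R2 via {0↦0, 1↦5, 2↦2, 3↦4}  →  V:2 E:0  edges: ∅
halt: no rule applies after step 2
NF nodes: {1:D, 2:B}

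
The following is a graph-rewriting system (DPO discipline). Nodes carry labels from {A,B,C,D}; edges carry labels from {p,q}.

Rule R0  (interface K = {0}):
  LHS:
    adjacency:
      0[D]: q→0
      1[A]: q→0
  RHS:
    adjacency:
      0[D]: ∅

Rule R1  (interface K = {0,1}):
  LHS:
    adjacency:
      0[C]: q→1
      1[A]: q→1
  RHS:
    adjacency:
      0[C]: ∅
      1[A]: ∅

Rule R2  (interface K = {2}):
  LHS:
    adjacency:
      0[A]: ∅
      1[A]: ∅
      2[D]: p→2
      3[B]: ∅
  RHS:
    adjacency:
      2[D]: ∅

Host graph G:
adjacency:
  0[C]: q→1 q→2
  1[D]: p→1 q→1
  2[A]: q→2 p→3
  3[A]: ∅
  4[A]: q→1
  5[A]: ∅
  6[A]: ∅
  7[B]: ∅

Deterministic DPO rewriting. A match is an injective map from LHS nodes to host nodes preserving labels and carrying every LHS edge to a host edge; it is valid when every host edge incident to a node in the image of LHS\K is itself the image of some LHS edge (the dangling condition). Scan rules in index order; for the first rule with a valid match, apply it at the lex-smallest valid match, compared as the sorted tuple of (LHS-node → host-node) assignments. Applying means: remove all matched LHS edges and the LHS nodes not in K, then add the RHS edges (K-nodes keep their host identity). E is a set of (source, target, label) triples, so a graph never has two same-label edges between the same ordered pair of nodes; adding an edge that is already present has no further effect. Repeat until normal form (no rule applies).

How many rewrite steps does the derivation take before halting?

Answer: 3

Steps:
initial: |V|=8 |E|=7  E = 0-q->1 0-q->2 1-p->1 1-q->1 2-q->2 2-p->3 4-q->1
step 1: apply R0 at {0↦1, 1↦4}  → |V|=7 |E|=5  E = 0-q->1 0-q->2 1-p->1 2-q->2 2-p->3
step 2: apply R1 at {0↦0, 1↦2}  → |V|=7 |E|=3  E = 0-q->1 1-p->1 2-p->3
step 3: apply R2 at {0↦5, 1↦6, 2↦1, 3↦7}  → |V|=4 |E|=2  E = 0-q->1 2-p->3
halt: no rule applies after step 3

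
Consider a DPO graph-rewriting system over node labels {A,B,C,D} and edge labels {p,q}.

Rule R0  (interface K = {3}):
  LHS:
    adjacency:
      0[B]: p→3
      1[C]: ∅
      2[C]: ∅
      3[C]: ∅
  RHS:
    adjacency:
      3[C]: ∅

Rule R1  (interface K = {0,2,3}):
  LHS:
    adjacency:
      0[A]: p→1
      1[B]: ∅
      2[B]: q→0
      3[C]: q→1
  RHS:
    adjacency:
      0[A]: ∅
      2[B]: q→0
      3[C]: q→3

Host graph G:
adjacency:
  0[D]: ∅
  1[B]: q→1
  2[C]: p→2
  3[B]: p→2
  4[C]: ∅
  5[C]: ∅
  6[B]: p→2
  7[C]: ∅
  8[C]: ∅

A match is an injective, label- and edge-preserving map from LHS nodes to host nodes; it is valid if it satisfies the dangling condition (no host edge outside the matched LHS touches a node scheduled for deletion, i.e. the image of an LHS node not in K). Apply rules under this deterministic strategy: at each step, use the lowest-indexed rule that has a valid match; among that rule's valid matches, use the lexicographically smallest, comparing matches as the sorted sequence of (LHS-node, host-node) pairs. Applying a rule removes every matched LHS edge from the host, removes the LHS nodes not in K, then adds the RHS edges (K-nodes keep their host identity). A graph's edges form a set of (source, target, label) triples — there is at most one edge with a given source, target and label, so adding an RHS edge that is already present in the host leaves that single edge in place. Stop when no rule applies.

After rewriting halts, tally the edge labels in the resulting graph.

Answer: p:1 q:1

Steps:
start.  V:9 E:4  edges: 1-q->1 2-p->2 3-p->2 6-p->2
1. fire R0 via {0↦3, 1↦4, 2↦5, 3↦2}  →  V:6 E:3  edges: 1-q->1 2-p->2 6-p->2
2. fire R0 via {0↦6, 1↦7, 2↦8, 3↦2}  →  V:3 E:2  edges: 1-q->1 2-p->2
final graph: no rule applies after step 2
NF edges: [(1, 1, 'q'), (2, 2, 'p')]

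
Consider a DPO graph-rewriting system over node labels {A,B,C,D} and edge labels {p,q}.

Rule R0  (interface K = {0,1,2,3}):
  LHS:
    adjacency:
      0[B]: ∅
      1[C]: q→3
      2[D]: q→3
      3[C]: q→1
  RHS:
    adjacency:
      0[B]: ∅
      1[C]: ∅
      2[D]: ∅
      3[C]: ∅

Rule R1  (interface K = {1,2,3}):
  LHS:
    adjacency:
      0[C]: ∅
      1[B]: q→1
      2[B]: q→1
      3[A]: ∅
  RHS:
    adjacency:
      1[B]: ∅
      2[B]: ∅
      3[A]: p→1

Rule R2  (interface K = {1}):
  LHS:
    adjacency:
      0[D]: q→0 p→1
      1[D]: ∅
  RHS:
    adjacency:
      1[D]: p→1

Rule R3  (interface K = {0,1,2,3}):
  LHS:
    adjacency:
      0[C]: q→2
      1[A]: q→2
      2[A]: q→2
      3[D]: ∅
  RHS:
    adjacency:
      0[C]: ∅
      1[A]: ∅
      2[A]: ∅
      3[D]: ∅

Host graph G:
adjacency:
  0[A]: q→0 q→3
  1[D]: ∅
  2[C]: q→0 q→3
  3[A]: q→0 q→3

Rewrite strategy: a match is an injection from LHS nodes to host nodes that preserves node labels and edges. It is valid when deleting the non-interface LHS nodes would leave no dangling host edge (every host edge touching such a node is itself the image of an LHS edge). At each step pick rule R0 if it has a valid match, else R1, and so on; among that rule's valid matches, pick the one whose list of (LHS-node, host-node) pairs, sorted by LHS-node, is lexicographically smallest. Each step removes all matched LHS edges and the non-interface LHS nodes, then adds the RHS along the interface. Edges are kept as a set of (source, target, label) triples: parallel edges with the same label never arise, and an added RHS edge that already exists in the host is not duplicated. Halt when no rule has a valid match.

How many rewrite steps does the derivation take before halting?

Answer: 2

Steps:
start.  V:4 E:6  edges: 0-q->0 0-q->3 2-q->0 2-q->3 3-q->0 3-q->3
1. fire R3 via {0↦2, 1↦0, 2↦3, 3↦1}  →  V:4 E:3  edges: 0-q->0 2-q->0 3-q->0
2. fire R3 via {0↦2, 1↦3, 2↦0, 3↦1}  →  V:4 E:0  edges: ∅
normal form: no rule applies after step 2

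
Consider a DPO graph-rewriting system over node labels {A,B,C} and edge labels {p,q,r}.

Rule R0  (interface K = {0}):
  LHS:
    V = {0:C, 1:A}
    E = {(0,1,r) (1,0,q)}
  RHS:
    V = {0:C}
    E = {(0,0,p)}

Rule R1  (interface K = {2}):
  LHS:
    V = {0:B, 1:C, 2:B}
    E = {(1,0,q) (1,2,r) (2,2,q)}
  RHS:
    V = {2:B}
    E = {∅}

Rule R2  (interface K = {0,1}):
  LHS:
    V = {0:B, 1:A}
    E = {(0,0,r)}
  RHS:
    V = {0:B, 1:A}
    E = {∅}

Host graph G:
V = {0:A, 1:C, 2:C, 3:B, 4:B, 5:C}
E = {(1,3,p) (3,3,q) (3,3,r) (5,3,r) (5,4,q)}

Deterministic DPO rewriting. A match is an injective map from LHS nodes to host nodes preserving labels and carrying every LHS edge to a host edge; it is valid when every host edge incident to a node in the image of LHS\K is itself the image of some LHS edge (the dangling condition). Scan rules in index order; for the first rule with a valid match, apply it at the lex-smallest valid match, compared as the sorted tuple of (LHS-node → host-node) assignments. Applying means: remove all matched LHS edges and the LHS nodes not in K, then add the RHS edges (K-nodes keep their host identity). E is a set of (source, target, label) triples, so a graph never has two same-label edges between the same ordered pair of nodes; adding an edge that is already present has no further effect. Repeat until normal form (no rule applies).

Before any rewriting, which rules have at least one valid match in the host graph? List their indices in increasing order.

R0: no valid match — LHS pattern not found
R1: 1 valid match — {0↦4, 1↦5, 2↦3}
R2: 1 valid match — {0↦3, 1↦0}

Answer: [R1,R2]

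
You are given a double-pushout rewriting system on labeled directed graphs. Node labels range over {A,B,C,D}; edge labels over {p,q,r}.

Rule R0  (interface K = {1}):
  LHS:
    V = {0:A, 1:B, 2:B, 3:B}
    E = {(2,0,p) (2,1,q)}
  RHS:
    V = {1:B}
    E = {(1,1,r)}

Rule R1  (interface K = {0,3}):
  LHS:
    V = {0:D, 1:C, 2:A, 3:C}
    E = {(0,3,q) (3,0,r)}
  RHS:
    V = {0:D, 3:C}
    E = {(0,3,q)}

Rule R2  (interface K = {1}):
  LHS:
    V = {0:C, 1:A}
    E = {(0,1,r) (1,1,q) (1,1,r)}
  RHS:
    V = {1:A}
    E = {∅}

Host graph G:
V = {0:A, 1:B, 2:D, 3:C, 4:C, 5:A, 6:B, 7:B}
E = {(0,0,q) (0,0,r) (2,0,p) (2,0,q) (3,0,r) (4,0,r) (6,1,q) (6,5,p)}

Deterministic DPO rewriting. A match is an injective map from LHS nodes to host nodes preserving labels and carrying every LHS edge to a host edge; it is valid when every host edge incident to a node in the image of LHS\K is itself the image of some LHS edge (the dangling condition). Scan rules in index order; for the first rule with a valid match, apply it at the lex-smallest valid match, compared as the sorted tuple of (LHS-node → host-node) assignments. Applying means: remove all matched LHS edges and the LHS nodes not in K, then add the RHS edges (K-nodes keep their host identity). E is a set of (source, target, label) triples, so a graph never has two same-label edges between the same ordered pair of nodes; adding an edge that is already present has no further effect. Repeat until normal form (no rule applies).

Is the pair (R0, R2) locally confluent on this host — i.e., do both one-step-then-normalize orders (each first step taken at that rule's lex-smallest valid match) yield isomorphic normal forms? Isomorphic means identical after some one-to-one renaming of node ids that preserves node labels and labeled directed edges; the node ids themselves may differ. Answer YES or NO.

branch R0-first: apply at {0↦5, 1↦1, 2↦6, 3↦7} → |E|=7, then 1 more step(s) → NF |V|=4 |E|=4 V={0:A, 1:B, 2:D, 4:C} E=1-r->1 2-p->0 2-q->0 4-r->0
branch R2-first: apply at {0↦3, 1↦0} → |E|=5, then 1 more step(s) → NF |V|=4 |E|=4 V={0:A, 1:B, 2:D, 4:C} E=1-r->1 2-p->0 2-q->0 4-r->0
graphs isomorphic (equal up to label-preserving node renaming)

Answer: YES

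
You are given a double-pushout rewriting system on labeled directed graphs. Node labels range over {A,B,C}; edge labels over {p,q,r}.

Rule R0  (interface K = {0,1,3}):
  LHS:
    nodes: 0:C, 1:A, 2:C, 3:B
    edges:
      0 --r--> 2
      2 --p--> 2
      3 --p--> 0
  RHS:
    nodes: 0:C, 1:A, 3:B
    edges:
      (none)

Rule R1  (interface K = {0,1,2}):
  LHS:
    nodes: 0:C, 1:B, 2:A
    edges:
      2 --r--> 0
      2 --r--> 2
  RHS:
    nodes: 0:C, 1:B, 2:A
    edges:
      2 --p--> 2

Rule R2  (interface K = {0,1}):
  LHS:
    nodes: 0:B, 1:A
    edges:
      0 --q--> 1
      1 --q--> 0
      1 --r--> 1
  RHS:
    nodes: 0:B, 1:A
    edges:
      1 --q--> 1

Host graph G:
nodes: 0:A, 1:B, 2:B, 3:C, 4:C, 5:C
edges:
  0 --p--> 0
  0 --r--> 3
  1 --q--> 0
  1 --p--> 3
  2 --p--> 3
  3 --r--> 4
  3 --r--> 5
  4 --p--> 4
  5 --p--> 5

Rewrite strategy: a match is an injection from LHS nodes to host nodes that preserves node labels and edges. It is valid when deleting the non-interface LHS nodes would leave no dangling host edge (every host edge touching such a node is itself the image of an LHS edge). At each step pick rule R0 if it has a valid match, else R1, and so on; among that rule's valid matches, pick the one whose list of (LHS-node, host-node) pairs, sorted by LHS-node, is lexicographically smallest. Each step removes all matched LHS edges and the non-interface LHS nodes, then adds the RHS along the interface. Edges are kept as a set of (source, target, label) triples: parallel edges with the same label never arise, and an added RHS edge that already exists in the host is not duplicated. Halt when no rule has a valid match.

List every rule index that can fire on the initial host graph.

Answer: [R0]

Derivation:
R0: 4 valid matches — {0↦3, 1↦0, 2↦4, 3↦1}, {0↦3, 1↦0, 2↦4, 3↦2}, {0↦3, 1↦0, 2↦5, 3↦1} (+1 more)
R1: no valid match — LHS pattern not found
R2: no valid match — LHS pattern not found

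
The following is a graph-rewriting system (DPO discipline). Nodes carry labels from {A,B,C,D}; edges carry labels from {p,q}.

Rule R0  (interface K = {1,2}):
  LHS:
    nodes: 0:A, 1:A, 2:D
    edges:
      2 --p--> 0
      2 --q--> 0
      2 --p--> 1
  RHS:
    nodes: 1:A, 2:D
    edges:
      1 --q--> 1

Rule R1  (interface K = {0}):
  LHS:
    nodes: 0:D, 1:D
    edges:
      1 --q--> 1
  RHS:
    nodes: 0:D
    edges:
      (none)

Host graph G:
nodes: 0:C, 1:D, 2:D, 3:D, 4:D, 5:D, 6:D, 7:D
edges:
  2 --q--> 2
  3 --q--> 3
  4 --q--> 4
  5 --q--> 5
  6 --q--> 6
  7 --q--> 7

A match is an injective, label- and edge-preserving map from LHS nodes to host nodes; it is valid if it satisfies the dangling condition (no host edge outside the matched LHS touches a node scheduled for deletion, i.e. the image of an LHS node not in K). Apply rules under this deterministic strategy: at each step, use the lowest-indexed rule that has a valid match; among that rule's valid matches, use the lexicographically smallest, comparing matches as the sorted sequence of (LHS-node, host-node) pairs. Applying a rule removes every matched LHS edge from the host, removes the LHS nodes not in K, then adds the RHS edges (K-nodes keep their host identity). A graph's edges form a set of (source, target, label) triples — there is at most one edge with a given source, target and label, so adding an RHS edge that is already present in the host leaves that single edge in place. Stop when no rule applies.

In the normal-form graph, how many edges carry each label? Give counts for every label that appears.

Answer: (no edges)

Steps:
[0] host  ⇒  8 nodes, 6 edges  {2-q->2 3-q->3 4-q->4 5-q->5 6-q->6 7-q->7}
[1] R1 @ {0↦1, 1↦2}  ⇒  7 nodes, 5 edges  {3-q->3 4-q->4 5-q->5 6-q->6 7-q->7}
[2] R1 @ {0↦1, 1↦3}  ⇒  6 nodes, 4 edges  {4-q->4 5-q->5 6-q->6 7-q->7}
[3] R1 @ {0↦1, 1↦4}  ⇒  5 nodes, 3 edges  {5-q->5 6-q->6 7-q->7}
[4] R1 @ {0↦1, 1↦5}  ⇒  4 nodes, 2 edges  {6-q->6 7-q->7}
[5] R1 @ {0↦1, 1↦6}  ⇒  3 nodes, 1 edges  {7-q->7}
[6] R1 @ {0↦1, 1↦7}  ⇒  2 nodes, 0 edges  {∅}
normal form: no rule applies after step 6
NF edges: []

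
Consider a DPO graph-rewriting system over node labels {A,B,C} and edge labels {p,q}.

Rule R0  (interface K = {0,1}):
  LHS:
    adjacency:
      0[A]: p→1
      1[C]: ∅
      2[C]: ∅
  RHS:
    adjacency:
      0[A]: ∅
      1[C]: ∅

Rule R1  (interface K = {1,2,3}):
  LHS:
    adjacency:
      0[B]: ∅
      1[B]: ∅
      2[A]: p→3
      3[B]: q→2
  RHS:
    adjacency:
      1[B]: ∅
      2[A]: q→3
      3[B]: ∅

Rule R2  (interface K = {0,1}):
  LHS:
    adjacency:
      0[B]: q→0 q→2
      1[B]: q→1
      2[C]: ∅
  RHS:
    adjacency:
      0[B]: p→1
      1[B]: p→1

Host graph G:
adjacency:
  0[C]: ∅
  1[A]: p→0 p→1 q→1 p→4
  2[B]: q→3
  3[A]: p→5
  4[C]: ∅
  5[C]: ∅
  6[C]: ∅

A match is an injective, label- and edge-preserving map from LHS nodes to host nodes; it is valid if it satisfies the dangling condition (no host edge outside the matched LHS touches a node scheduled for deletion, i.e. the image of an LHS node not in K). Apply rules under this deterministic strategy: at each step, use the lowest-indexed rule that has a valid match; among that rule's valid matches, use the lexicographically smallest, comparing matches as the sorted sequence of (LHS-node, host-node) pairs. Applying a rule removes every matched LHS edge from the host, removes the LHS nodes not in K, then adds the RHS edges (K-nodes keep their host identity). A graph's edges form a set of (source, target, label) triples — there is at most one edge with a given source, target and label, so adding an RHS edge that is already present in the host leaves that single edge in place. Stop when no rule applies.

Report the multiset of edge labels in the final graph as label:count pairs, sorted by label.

Answer: p:1 q:2

Rewrite trace:
start.  V:7 E:6  edges: 1-p->0 1-p->1 1-q->1 1-p->4 2-q->3 3-p->5
1. fire R0 via {0↦1, 1↦0, 2↦6}  →  V:6 E:5  edges: 1-p->1 1-q->1 1-p->4 2-q->3 3-p->5
2. fire R0 via {0↦1, 1↦4, 2↦0}  →  V:5 E:4  edges: 1-p->1 1-q->1 2-q->3 3-p->5
3. fire R0 via {0↦3, 1↦5, 2↦4}  →  V:4 E:3  edges: 1-p->1 1-q->1 2-q->3
final graph: no rule applies after step 3
NF edges: [(1, 1, 'p'), (1, 1, 'q'), (2, 3, 'q')]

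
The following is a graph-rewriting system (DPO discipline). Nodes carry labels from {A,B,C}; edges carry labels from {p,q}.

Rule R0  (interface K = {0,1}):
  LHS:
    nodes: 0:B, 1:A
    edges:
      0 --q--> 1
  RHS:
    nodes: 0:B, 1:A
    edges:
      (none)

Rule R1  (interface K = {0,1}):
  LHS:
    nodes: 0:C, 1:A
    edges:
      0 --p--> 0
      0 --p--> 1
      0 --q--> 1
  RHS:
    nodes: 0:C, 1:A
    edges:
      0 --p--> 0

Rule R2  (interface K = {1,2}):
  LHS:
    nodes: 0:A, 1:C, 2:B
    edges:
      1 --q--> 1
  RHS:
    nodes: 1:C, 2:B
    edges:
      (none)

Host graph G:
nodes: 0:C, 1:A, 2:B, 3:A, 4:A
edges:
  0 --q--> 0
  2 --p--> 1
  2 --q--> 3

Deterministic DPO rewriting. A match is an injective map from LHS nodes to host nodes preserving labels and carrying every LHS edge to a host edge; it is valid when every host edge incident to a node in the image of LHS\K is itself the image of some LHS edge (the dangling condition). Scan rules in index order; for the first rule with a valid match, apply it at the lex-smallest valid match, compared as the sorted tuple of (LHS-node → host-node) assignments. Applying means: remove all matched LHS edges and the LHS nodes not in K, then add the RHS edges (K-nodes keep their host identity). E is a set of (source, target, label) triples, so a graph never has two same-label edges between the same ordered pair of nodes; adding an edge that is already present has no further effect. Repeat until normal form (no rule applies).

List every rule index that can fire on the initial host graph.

R0: 1 valid match — {0↦2, 1↦3}
R1: no valid match — LHS pattern not found
R2: 1 valid match — {0↦4, 1↦0, 2↦2}

Answer: [R0,R2]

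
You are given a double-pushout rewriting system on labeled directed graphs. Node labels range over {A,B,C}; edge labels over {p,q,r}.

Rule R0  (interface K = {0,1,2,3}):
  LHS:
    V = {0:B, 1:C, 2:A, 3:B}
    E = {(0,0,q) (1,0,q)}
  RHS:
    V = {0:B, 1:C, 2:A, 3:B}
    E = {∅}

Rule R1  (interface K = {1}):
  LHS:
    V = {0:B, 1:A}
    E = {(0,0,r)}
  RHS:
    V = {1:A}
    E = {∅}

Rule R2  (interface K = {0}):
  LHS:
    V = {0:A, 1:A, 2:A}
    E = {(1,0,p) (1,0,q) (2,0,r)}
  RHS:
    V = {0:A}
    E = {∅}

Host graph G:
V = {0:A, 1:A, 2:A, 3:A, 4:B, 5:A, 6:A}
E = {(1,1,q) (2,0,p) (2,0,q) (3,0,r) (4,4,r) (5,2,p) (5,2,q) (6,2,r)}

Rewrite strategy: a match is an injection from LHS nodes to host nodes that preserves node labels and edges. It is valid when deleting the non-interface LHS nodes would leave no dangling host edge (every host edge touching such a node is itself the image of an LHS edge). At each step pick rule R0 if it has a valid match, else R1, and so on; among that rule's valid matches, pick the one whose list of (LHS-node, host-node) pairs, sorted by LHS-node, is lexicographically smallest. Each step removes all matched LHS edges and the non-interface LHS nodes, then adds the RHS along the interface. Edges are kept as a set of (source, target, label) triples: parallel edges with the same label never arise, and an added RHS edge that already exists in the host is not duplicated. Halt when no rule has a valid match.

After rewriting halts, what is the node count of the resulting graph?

start.  V:7 E:8  edges: 1-q->1 2-p->0 2-q->0 3-r->0 4-r->4 5-p->2 5-q->2 6-r->2
1. fire R1 via {0↦4, 1↦0}  →  V:6 E:7  edges: 1-q->1 2-p->0 2-q->0 3-r->0 5-p->2 5-q->2 6-r->2
2. fire R2 via {0↦2, 1↦5, 2↦6}  →  V:4 E:4  edges: 1-q->1 2-p->0 2-q->0 3-r->0
3. fire R2 via {0↦0, 1↦2, 2↦3}  →  V:2 E:1  edges: 1-q->1
normal form: no rule applies after step 3
NF nodes: {0:A, 1:A}

Answer: 2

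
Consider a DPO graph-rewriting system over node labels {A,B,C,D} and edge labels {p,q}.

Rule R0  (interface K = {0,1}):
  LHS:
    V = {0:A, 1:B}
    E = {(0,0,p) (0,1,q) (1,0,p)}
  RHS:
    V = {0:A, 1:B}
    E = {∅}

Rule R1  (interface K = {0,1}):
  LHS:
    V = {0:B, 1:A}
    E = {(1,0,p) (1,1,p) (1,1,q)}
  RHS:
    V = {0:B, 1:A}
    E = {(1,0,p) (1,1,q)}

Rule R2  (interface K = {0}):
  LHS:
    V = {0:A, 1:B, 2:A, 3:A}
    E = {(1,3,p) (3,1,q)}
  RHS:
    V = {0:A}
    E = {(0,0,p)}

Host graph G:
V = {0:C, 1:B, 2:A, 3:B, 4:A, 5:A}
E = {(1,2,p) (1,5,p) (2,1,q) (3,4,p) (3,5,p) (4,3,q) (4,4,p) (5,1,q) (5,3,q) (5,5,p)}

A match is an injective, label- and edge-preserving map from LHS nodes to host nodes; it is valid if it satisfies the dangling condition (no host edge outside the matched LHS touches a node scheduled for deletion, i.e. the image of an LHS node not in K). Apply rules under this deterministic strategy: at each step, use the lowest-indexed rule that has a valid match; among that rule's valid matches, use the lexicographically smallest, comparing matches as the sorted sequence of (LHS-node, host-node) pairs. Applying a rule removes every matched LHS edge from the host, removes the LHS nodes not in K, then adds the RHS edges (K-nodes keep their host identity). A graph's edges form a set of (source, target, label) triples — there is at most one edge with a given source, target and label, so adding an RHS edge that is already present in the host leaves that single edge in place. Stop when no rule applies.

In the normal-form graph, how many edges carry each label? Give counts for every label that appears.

[0] host  ⇒  6 nodes, 10 edges  {1-p->2 1-p->5 2-q->1 3-p->4 3-p->5 4-q->3 4-p->4 5-q->1 5-q->3 5-p->5}
[1] R0 @ {0↦4, 1↦3}  ⇒  6 nodes, 7 edges  {1-p->2 1-p->5 2-q->1 3-p->5 5-q->1 5-q->3 5-p->5}
[2] R0 @ {0↦5, 1↦1}  ⇒  6 nodes, 4 edges  {1-p->2 2-q->1 3-p->5 5-q->3}
[3] R2 @ {0↦2, 1↦3, 2↦4, 3↦5}  ⇒  3 nodes, 3 edges  {1-p->2 2-q->1 2-p->2}
[4] R0 @ {0↦2, 1↦1}  ⇒  3 nodes, 0 edges  {∅}
final graph: no rule applies after step 4
NF edges: []

Answer: (no edges)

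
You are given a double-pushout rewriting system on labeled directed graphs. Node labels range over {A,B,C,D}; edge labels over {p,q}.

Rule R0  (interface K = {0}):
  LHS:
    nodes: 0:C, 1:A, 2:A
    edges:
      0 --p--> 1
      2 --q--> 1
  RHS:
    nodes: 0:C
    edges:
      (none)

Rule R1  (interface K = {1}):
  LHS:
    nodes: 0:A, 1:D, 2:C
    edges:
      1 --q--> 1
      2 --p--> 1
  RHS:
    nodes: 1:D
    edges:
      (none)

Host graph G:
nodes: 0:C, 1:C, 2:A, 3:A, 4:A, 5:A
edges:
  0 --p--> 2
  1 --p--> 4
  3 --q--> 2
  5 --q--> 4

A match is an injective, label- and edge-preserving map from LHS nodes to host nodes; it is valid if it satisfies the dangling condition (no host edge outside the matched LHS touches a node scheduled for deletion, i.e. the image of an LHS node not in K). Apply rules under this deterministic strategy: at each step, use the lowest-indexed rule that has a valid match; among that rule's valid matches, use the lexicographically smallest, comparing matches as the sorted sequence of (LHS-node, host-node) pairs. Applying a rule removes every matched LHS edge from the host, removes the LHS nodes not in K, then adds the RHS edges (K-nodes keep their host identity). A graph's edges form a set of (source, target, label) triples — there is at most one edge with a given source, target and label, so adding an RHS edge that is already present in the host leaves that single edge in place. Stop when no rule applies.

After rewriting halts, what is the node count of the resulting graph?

start.  V:6 E:4  edges: 0-p->2 1-p->4 3-q->2 5-q->4
1. fire R0 via {0↦0, 1↦2, 2↦3}  →  V:4 E:2  edges: 1-p->4 5-q->4
2. fire R0 via {0↦1, 1↦4, 2↦5}  →  V:2 E:0  edges: ∅
final graph: no rule applies after step 2
NF nodes: {0:C, 1:C}

Answer: 2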